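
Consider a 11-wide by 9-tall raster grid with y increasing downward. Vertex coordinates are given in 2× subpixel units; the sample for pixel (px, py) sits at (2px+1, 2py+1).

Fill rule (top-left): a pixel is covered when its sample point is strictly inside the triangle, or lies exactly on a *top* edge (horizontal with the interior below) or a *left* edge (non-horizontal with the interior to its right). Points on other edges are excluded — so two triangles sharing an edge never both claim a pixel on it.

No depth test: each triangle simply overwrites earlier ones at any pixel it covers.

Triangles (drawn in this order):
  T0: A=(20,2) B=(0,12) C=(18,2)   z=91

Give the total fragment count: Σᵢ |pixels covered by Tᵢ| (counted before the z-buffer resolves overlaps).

T0:
  2·area = 20
  edge (20, 2)→(0, 12): d=(-20,10) right/bottom  bias=-1
  edge (0, 12)→(18, 2): d=(18,-10) top-left  bias=+0
  edge (18, 2)→(20, 2): d=(2,0) top-left  bias=+0
    (8,1)@(17, 3): e=[10,8,2] → #
    (9,1)@(19, 3): e=[-10,28,2] → ·
    (6,2)@(13, 5): e=[10,4,6] → #
    (7,2)@(15, 5): e=[-10,24,6] → ·
    (8,2)@(17, 5): e=[-30,44,6] → ·
    (4,3)@(9, 7): e=[10,0,10] → #  [on edge]
    (5,3)@(11, 7): e=[-10,20,10] → ·
    (6,3)@(13, 7): e=[-30,40,10] → ·
    (4,4)@(9, 9): e=[-30,36,14] → ·
  covered (3 px):
    · · · · · · · · · · ·
    · · · · · · · · # · ·
    · · · · · · # · · · ·
    · · · · # · · · · · ·
    · · · · · · · · · · ·
    · · · · · · · · · · ·
    · · · · · · · · · · ·
    · · · · · · · · · · ·
    · · · · · · · · · · ·

Final: 3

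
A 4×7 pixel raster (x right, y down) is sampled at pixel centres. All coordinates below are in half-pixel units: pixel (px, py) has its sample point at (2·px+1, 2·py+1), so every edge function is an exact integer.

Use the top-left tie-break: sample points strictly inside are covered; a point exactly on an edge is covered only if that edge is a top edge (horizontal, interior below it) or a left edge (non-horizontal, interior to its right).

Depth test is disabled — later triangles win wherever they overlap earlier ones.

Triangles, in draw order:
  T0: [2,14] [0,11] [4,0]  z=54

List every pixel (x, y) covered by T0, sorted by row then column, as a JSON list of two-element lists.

T0:
  2·area = 34
  edge (2, 14)→(0, 11): d=(-2,-3) top-left  bias=+0
  edge (0, 11)→(4, 0): d=(4,-11) top-left  bias=+0
  edge (4, 0)→(2, 14): d=(-2,14) right/bottom  bias=-1
    (1,1)@(3, 3): e=[25,1,8] → #
    (2,1)@(5, 3): e=[31,23,-20] → ·
    (1,2)@(3, 5): e=[21,9,4] → #
    (2,2)@(5, 5): e=[27,31,-24] → ·
    (1,3)@(3, 7): e=[17,17,0] → ·  [on edge]
    (0,4)@(1, 9): e=[7,3,24] → #
    (1,4)@(3, 9): e=[13,25,-4] → ·
    (0,5)@(1, 11): e=[3,11,20] → #
    (1,5)@(3, 11): e=[9,33,-8] → ·
    (0,6)@(1, 13): e=[-1,19,16] → ·
  covered (4 px):
    · · · ·
    · # · ·
    · # · ·
    · · · ·
    # · · ·
    # · · ·
    · · · ·

Answer: [[1,1],[1,2],[0,4],[0,5]]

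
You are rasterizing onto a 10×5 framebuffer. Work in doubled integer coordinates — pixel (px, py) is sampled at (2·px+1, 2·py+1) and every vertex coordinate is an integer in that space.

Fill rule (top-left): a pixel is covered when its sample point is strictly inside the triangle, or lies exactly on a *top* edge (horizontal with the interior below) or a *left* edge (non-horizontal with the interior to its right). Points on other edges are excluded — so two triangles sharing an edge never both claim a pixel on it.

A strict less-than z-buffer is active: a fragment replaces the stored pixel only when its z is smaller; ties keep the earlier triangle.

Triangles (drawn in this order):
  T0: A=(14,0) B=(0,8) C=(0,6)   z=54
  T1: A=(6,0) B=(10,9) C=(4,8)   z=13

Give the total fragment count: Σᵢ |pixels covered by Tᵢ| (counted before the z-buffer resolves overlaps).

T0:
  2·area = 28
  edge (14, 0)→(0, 8): d=(-14,8) right/bottom  bias=-1
  edge (0, 8)→(0, 6): d=(0,-2) top-left  bias=+0
  edge (0, 6)→(14, 0): d=(14,-6) top-left  bias=+0
    (3,1)@(7, 3): e=[14,14,0] → #  [on edge]
    (4,1)@(9, 3): e=[-2,18,12] → ·
    (1,2)@(3, 5): e=[18,6,4] → #
    (2,2)@(5, 5): e=[2,10,16] → #
    (3,2)@(7, 5): e=[-14,14,28] → ·
    (0,3)@(1, 7): e=[6,2,20] → #
    (1,3)@(3, 7): e=[-10,6,32] → ·
    (2,3)@(5, 7): e=[-26,10,44] → ·
    (0,4)@(1, 9): e=[-22,2,48] → ·
  covered (4 px):
    · · · · · · · · · ·
    · · · # · · · · · ·
    · # # · · · · · · ·
    # · · · · · · · · ·
    · · · · · · · · · ·
T1:
  2·area = 50
  edge (6, 0)→(10, 9): d=(4,9) right/bottom  bias=-1
  edge (10, 9)→(4, 8): d=(-6,-1) top-left  bias=+0
  edge (4, 8)→(6, 0): d=(2,-8) top-left  bias=+0
    (3,1)@(7, 3): e=[3,33,14] → #
    (4,1)@(9, 3): e=[-15,35,30] → ·
    (2,2)@(5, 5): e=[29,19,2] → #
    (4,2)@(9, 5): e=[-7,23,34] → ·
    (2,3)@(5, 7): e=[37,7,6] → #
    (4,3)@(9, 7): e=[1,11,38] → #
    (5,3)@(11, 7): e=[-17,13,54] → ·
    (2,4)@(5, 9): e=[45,-5,10] → ·
    (3,4)@(7, 9): e=[27,-3,26] → ·
    (4,4)@(9, 9): e=[9,-1,42] → ·
  covered (6 px):
    · · · · · · · · · ·
    · · · # · · · · · ·
    · · # # · · · · · ·
    · · # # # · · · · ·
    · · · · · · · · · ·

Final: 10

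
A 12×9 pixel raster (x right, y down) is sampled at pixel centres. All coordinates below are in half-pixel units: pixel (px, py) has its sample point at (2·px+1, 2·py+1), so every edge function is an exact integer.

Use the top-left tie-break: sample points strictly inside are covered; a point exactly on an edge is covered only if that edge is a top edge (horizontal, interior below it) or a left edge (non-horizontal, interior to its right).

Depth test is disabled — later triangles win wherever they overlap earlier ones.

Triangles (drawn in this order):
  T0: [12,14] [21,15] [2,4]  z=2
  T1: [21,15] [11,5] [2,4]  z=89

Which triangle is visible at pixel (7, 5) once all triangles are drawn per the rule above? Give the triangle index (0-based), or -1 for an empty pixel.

T0:
  2·area = 80  (B↔C swapped to make it positive)
  edge (12, 14)→(2, 4): d=(-10,-10) top-left  bias=+0
  edge (2, 4)→(21, 15): d=(19,11) right/bottom  bias=-1
  edge (21, 15)→(12, 14): d=(-9,-1) top-left  bias=+0
    (0,1)@(1, 3): e=[0,-8,88] → ·  [on edge]
    (1,2)@(3, 5): e=[0,8,72] → #  [on edge]
    (2,2)@(5, 5): e=[20,-14,74] → ·
    (1,3)@(3, 7): e=[-20,46,54] → ·
    (2,3)@(5, 7): e=[0,24,56] → #  [on edge]
    (3,3)@(7, 7): e=[20,2,58] → #
    (4,3)@(9, 7): e=[40,-20,60] → ·
    (2,4)@(5, 9): e=[-20,62,38] → ·
    (3,4)@(7, 9): e=[0,40,40] → #  [on edge]
    (4,4)@(9, 9): e=[20,18,42] → #
    (5,4)@(11, 9): e=[40,-4,44] → ·
    (3,5)@(7, 11): e=[-20,78,22] → ·
    (4,5)@(9, 11): e=[0,56,24] → #  [on edge]
    (1,6)@(3, 13): e=[-80,160,0] → ·  [on edge]
    (5,6)@(11, 13): e=[0,72,8] → #  [on edge]
    (6,7)@(13, 15): e=[0,88,-8] → ·  [on edge]
    (10,7)@(21, 15): e=[80,0,0] → ·  [on edge]
    (7,8)@(15, 17): e=[0,104,-24] → ·  [on edge]
  covered (12 px):
    · · · · · · · · · · · ·
    · · · · · · · · · · · ·
    · # · · · · · · · · · ·
    · · # # · · · · · · · ·
    · · · # # · · · · · · ·
    · · · · # # # · · · · ·
    · · · · · # # # # · · ·
    · · · · · · · · · · · ·
    · · · · · · · · · · · ·
T1:
  2·area = 80  (B↔C swapped to make it positive)
  edge (21, 15)→(2, 4): d=(-19,-11) top-left  bias=+0
  edge (2, 4)→(11, 5): d=(9,1) right/bottom  bias=-1
  edge (11, 5)→(21, 15): d=(10,10) right/bottom  bias=-1
    (3,0)@(7, 1): e=[112,-32,0] → ·  [on edge]
    (4,1)@(9, 3): e=[96,-16,0] → ·  [on edge]
    (2,2)@(5, 5): e=[14,6,60] → #
    (3,2)@(7, 5): e=[36,4,40] → #
    (4,2)@(9, 5): e=[58,2,20] → #
    (5,2)@(11, 5): e=[80,0,0] → ·  [on edge]
    (2,3)@(5, 7): e=[-24,24,80] → ·
    (3,3)@(7, 7): e=[-2,22,60] → ·
    (4,3)@(9, 7): e=[20,20,40] → #
    (5,3)@(11, 7): e=[42,18,20] → #
    (6,3)@(13, 7): e=[64,16,0] → ·  [on edge]
    (4,4)@(9, 9): e=[-18,38,60] → ·
    (7,4)@(15, 9): e=[48,32,0] → ·  [on edge]
    (8,5)@(17, 11): e=[32,48,0] → ·  [on edge]
    (9,6)@(19, 13): e=[16,64,0] → ·  [on edge]
    (10,7)@(21, 15): e=[0,80,0] → ·  [on edge]
    (11,8)@(23, 17): e=[-16,96,0] → ·  [on edge]
  covered (8 px):
    · · · · · · · · · · · ·
    · · · · · · · · · · · ·
    · · # # # · · · · · · ·
    · · · · # # · · · · · ·
    · · · · · # # · · · · ·
    · · · · · · · # · · · ·
    · · · · · · · · · · · ·
    · · · · · · · · · · · ·
    · · · · · · · · · · · ·

Z-buffer (winner per pixel, '.' = empty):
  . . . . . . . . . . . .
  . . . . . . . . . . . .
  . 0 1 1 1 . . . . . . .
  . . 0 0 1 1 . . . . . .
  . . . 0 0 1 1 . . . . .
  . . . . 0 0 0 1 . . . .
  . . . . . 0 0 0 0 . . .
  . . . . . . . . . . . .
  . . . . . . . . . . . .

Result: 1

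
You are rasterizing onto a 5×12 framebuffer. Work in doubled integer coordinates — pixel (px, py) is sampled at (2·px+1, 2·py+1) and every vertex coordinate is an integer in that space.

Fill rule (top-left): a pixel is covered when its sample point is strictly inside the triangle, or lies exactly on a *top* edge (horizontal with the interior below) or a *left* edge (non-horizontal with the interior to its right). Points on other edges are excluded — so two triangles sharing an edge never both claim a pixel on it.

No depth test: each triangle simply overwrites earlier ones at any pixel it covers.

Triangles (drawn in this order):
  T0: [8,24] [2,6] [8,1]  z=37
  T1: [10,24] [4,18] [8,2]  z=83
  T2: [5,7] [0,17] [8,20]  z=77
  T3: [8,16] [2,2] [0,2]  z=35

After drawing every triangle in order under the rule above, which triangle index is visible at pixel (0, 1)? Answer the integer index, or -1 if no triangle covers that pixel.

T0:
  2·area = 138
  edge (8, 24)→(2, 6): d=(-6,-18) top-left  bias=+0
  edge (2, 6)→(8, 1): d=(6,-5) top-left  bias=+0
  edge (8, 1)→(8, 24): d=(0,23) right/bottom  bias=-1
    (0,1)@(1, 3): e=[0,-23,161] → ·  [on edge]
    (3,1)@(7, 3): e=[108,7,23] → █
    (4,1)@(9, 3): e=[144,17,-23] → ·
    (2,2)@(5, 5): e=[60,9,69] → █
    (4,2)@(9, 5): e=[132,29,-23] → ·
    (1,3)@(3, 7): e=[12,11,115] → █
    (4,3)@(9, 7): e=[120,41,-23] → ·
    (1,4)@(3, 9): e=[0,23,115] → █  [on edge]
    (4,4)@(9, 9): e=[108,53,-23] → ·
    (1,5)@(3, 11): e=[-12,35,115] → ·
    (2,5)@(5, 11): e=[24,45,69] → █
    (4,5)@(9, 11): e=[96,65,-23] → ·
    (2,7)@(5, 15): e=[0,69,69] → █  [on edge]
    (3,10)@(7, 21): e=[0,115,23] → █  [on edge]
  covered (18 px):
    · · · · ·
    · · · █ ·
    · · █ █ ·
    · █ █ █ ·
    · █ █ █ ·
    · · █ █ ·
    · · █ █ ·
    · · █ █ ·
    · · · █ ·
    · · · █ ·
    · · · █ ·
    · · · · ·
T1:
  2·area = 120
  edge (10, 24)→(4, 18): d=(-6,-6) top-left  bias=+0
  edge (4, 18)→(8, 2): d=(4,-16) top-left  bias=+0
  edge (8, 2)→(10, 24): d=(2,22) right/bottom  bias=-1
    (3,3)@(7, 7): e=[84,4,32] → █
    (4,3)@(9, 7): e=[96,36,-12] → ·
    (3,4)@(7, 9): e=[72,12,36] → █
    (4,4)@(9, 9): e=[84,44,-8] → ·
    (3,5)@(7, 11): e=[60,20,40] → █
    (4,5)@(9, 11): e=[72,52,-4] → ·
    (3,6)@(7, 13): e=[48,28,44] → █
    (4,6)@(9, 13): e=[60,60,0] → ·  [on edge]
    (0,7)@(1, 15): e=[0,-60,180] → ·  [on edge]
    (2,7)@(5, 15): e=[24,4,92] → █
    (4,7)@(9, 15): e=[48,68,4] → █
    (1,8)@(3, 17): e=[0,-20,140] → ·  [on edge]
    (2,9)@(5, 19): e=[0,20,100] → █  [on edge]
    (3,10)@(7, 21): e=[0,60,60] → █  [on edge]
    (4,11)@(9, 23): e=[0,100,20] → █  [on edge]
  covered (16 px):
    · · · · ·
    · · · · ·
    · · · · ·
    · · · █ ·
    · · · █ ·
    · · · █ ·
    · · · █ ·
    · · █ █ █
    · · █ █ █
    · · █ █ █
    · · · █ █
    · · · · █
T2:
  2·area = 95  (B↔C swapped to make it positive)
  edge (5, 7)→(8, 20): d=(3,13) right/bottom  bias=-1
  edge (8, 20)→(0, 17): d=(-8,-3) top-left  bias=+0
  edge (0, 17)→(5, 7): d=(5,-10) top-left  bias=+0
    (3,1)@(7, 3): e=[-38,133,0] → ·  [on edge]
    (2,3)@(5, 7): e=[0,95,0] → ·  [on edge]
    (2,4)@(5, 9): e=[6,79,10] → █
    (3,4)@(7, 9): e=[-20,85,30] → ·
    (1,5)@(3, 11): e=[38,57,0] → █  [on edge]
    (3,5)@(7, 11): e=[-14,69,40] → ·
    (1,6)@(3, 13): e=[44,41,10] → █
    (3,6)@(7, 13): e=[-8,53,50] → ·
    (0,7)@(1, 15): e=[76,19,0] → █  [on edge]
    (3,7)@(7, 15): e=[-2,37,60] → ·
    (0,8)@(1, 17): e=[82,3,10] → █
    (3,8)@(7, 17): e=[4,21,70] → █
  covered (13 px):
    · · · · ·
    · · · · ·
    · · · · ·
    · · · · ·
    · · █ · ·
    · █ █ · ·
    · █ █ · ·
    █ █ █ · ·
    █ █ █ █ ·
    · · · █ ·
    · · · · ·
    · · · · ·
T3:
  2·area = 28  (B↔C swapped to make it positive)
  edge (8, 16)→(0, 2): d=(-8,-14) top-left  bias=+0
  edge (0, 2)→(2, 2): d=(2,0) top-left  bias=+0
  edge (2, 2)→(8, 16): d=(6,14) right/bottom  bias=-1
    (0,1)@(1, 3): e=[6,2,20] → █
    (1,1)@(3, 3): e=[34,2,-8] → ·
    (0,2)@(1, 5): e=[-10,6,32] → ·
    (1,2)@(3, 5): e=[18,6,4] → █
    (2,2)@(5, 5): e=[46,6,-24] → ·
    (1,3)@(3, 7): e=[2,10,16] → █
    (2,3)@(5, 7): e=[30,10,-12] → ·
    (1,4)@(3, 9): e=[-14,14,28] → ·
    (2,4)@(5, 9): e=[14,14,0] → ·  [on edge]
  covered (3 px):
    · · · · ·
    █ · · · ·
    · █ · · ·
    · █ · · ·
    · · · · ·
    · · · · ·
    · · · · ·
    · · · · ·
    · · · · ·
    · · · · ·
    · · · · ·
    · · · · ·

Z-buffer (winner per pixel, '.' = empty):
  . . . . .
  3 . . 0 .
  . 3 0 0 .
  . 3 0 1 .
  . 0 2 1 .
  . 2 2 1 .
  . 2 2 1 .
  2 2 2 1 1
  2 2 2 2 1
  . . 1 2 1
  . . . 1 1
  . . . . 1

Result: 3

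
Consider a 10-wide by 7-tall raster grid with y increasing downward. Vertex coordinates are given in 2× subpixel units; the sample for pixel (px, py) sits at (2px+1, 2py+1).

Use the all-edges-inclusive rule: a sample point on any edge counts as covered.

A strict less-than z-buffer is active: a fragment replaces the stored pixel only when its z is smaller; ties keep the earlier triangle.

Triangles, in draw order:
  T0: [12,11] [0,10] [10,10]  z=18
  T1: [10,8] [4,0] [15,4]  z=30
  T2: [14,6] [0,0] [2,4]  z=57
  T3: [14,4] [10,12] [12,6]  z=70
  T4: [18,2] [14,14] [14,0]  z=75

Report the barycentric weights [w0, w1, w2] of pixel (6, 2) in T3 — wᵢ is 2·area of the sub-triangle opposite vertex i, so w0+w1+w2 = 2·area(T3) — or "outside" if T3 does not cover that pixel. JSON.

T0:
  2·area = 10
  edge (12, 11)→(0, 10): d=(-12,-1) inclusive
  edge (0, 10)→(10, 10): d=(10,0) inclusive
  edge (10, 10)→(12, 11): d=(2,1) inclusive
  covered (0 px):
    · · · · · · · · · ·
    · · · · · · · · · ·
    · · · · · · · · · ·
    · · · · · · · · · ·
    · · · · · · · · · ·
    · · · · · · · · · ·
    · · · · · · · · · ·
T1:
  2·area = 64
  edge (10, 8)→(4, 0): d=(-6,-8) inclusive
  edge (4, 0)→(15, 4): d=(11,4) inclusive
  edge (15, 4)→(10, 8): d=(-5,4) inclusive
    (2,0)@(5, 1): e=[2,7,55] → █
    (3,0)@(7, 1): e=[18,-1,47] → ·
    (2,1)@(5, 3): e=[-10,29,45] → ·
    (3,1)@(7, 3): e=[6,21,37] → █
    (4,1)@(9, 3): e=[22,13,29] → █
    (5,1)@(11, 3): e=[38,5,21] → █
    (6,1)@(13, 3): e=[54,-3,13] → ·
    (3,2)@(7, 5): e=[-6,43,27] → ·
    (4,2)@(9, 5): e=[10,35,19] → █
    (6,2)@(13, 5): e=[42,19,3] → █
    (7,2)@(15, 5): e=[58,11,-5] → ·
    (4,3)@(9, 7): e=[-2,57,9] → ·
  covered (8 px):
    · · █ · · · · · · ·
    · · · █ █ █ · · · ·
    · · · · █ █ █ · · ·
    · · · · · █ · · · ·
    · · · · · · · · · ·
    · · · · · · · · · ·
    · · · · · · · · · ·
T2:
  2·area = 44  (B↔C swapped to make it positive)
  edge (14, 6)→(2, 4): d=(-12,-2) inclusive
  edge (2, 4)→(0, 0): d=(-2,-4) inclusive
  edge (0, 0)→(14, 6): d=(14,6) inclusive
    (0,0)@(1, 1): e=[34,2,8] → █
    (1,0)@(3, 1): e=[38,10,-4] → ·
    (0,1)@(1, 3): e=[10,-2,36] → ·
    (1,1)@(3, 3): e=[14,6,24] → █
    (2,1)@(5, 3): e=[18,14,12] → █
    (3,1)@(7, 3): e=[22,22,0] → █  [on edge]
    (4,1)@(9, 3): e=[26,30,-12] → ·
    (1,2)@(3, 5): e=[-10,2,52] → ·
    (2,2)@(5, 5): e=[-6,10,40] → ·
    (3,2)@(7, 5): e=[-2,18,28] → ·
    (4,2)@(9, 5): e=[2,26,16] → █
    (5,2)@(11, 5): e=[6,34,4] → █
  covered (6 px):
    █ · · · · · · · · ·
    · █ █ █ · · · · · ·
    · · · · █ █ · · · ·
    · · · · · · · · · ·
    · · · · · · · · · ·
    · · · · · · · · · ·
    · · · · · · · · · ·
T3:
  2·area = 8
  edge (14, 4)→(10, 12): d=(-4,8) inclusive
  edge (10, 12)→(12, 6): d=(2,-6) inclusive
  edge (12, 6)→(14, 4): d=(2,-2) inclusive
    (8,0)@(17, 1): e=[-12,20,0] → ·  [on edge]
    (6,1)@(13, 3): e=[12,0,-4] → ·  [on edge]
    (7,1)@(15, 3): e=[-4,12,0] → ·  [on edge]
    (6,2)@(13, 5): e=[4,4,0] → █  [on edge]
    (7,2)@(15, 5): e=[-12,16,4] → ·
    (5,3)@(11, 7): e=[12,-4,0] → ·  [on edge]
    (6,3)@(13, 7): e=[-4,8,4] → ·
    (4,4)@(9, 9): e=[20,-12,0] → ·  [on edge]
    (5,4)@(11, 9): e=[4,0,4] → █  [on edge]
    (6,4)@(13, 9): e=[-12,12,8] → ·
    (3,5)@(7, 11): e=[28,-20,0] → ·  [on edge]
    (5,5)@(11, 11): e=[-4,4,8] → ·
    (2,6)@(5, 13): e=[36,-28,0] → ·  [on edge]
  covered (2 px):
    · · · · · · · · · ·
    · · · · · · · · · ·
    · · · · · · █ · · ·
    · · · · · · · · · ·
    · · · · · █ · · · ·
    · · · · · · · · · ·
    · · · · · · · · · ·
T4:
  2·area = 56
  edge (18, 2)→(14, 14): d=(-4,12) inclusive
  edge (14, 14)→(14, 0): d=(0,-14) inclusive
  edge (14, 0)→(18, 2): d=(4,2) inclusive
    (7,0)@(15, 1): e=[40,14,2] → █
    (8,0)@(17, 1): e=[16,42,-2] → ·
    (7,1)@(15, 3): e=[32,14,10] → █
    (8,1)@(17, 3): e=[8,42,6] → █
    (9,1)@(19, 3): e=[-16,70,2] → ·
    (7,2)@(15, 5): e=[24,14,18] → █
    (8,2)@(17, 5): e=[0,42,14] → █  [on edge]
    (9,2)@(19, 5): e=[-24,70,10] → ·
    (7,3)@(15, 7): e=[16,14,26] → █
    (8,3)@(17, 7): e=[-8,42,22] → ·
    (7,4)@(15, 9): e=[8,14,34] → █
    (8,4)@(17, 9): e=[-16,42,30] → ·
    (7,5)@(15, 11): e=[0,14,42] → █  [on edge]
  covered (8 px):
    · · · · · · · █ · ·
    · · · · · · · █ █ ·
    · · · · · · · █ █ ·
    · · · · · · · █ · ·
    · · · · · · · █ · ·
    · · · · · · · █ · ·
    · · · · · · · · · ·

Answer: [4,0,4]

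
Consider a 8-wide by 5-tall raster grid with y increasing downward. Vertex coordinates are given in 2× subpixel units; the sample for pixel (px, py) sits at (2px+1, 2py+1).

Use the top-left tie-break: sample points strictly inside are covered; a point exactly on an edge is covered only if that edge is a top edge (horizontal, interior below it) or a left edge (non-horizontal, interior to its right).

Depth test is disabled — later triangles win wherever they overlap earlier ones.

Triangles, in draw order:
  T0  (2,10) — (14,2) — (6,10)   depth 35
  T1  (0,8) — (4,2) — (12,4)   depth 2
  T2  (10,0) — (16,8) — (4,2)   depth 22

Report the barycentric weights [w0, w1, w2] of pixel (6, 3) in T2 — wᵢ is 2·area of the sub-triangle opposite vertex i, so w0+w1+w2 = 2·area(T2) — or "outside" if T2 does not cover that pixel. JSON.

T0:
  2·area = 32
  edge (2, 10)→(14, 2): d=(12,-8) top-left  bias=+0
  edge (14, 2)→(6, 10): d=(-8,8) right/bottom  bias=-1
  edge (6, 10)→(2, 10): d=(-4,0) right/bottom  bias=-1
    (7,0)@(15, 1): e=[-4,0,36] → ·  [on edge]
    (6,1)@(13, 3): e=[4,0,28] → ·  [on edge]
    (5,2)@(11, 5): e=[12,0,20] → ·  [on edge]
    (3,3)@(7, 7): e=[4,16,12] → █
    (4,3)@(9, 7): e=[20,0,12] → ·  [on edge]
    (2,4)@(5, 9): e=[12,16,4] → █
    (3,4)@(7, 9): e=[28,0,4] → ·  [on edge]
  covered (2 px):
    · · · · · · · ·
    · · · · · · · ·
    · · · · · · · ·
    · · · █ · · · ·
    · · █ · · · · ·
T1:
  2·area = 56
  edge (0, 8)→(4, 2): d=(4,-6) top-left  bias=+0
  edge (4, 2)→(12, 4): d=(8,2) right/bottom  bias=-1
  edge (12, 4)→(0, 8): d=(-12,4) right/bottom  bias=-1
    (2,1)@(5, 3): e=[10,6,40] → █
    (3,1)@(7, 3): e=[22,2,32] → █
    (4,1)@(9, 3): e=[34,-2,24] → ·
    (7,1)@(15, 3): e=[70,-14,0] → ·  [on edge]
    (1,2)@(3, 5): e=[6,26,24] → █
    (4,2)@(9, 5): e=[42,14,0] → ·  [on edge]
    (0,3)@(1, 7): e=[2,46,8] → █
    (1,3)@(3, 7): e=[14,42,0] → ·  [on edge]
    (2,3)@(5, 7): e=[26,38,-8] → ·
    (3,3)@(7, 7): e=[38,34,-16] → ·
    (0,4)@(1, 9): e=[10,62,-16] → ·
  covered (6 px):
    · · · · · · · ·
    · · █ █ · · · ·
    · █ █ █ · · · ·
    █ · · · · · · ·
    · · · · · · · ·
T2:
  2·area = 60
  edge (10, 0)→(16, 8): d=(6,8) right/bottom  bias=-1
  edge (16, 8)→(4, 2): d=(-12,-6) top-left  bias=+0
  edge (4, 2)→(10, 0): d=(6,-2) top-left  bias=+0
    (3,0)@(7, 1): e=[30,30,0] → █  [on edge]
    (4,0)@(9, 1): e=[14,42,4] → █
    (5,0)@(11, 1): e=[-2,54,8] → ·
    (0,1)@(1, 3): e=[90,-30,0] → ·  [on edge]
    (3,1)@(7, 3): e=[42,6,12] → █
    (5,1)@(11, 3): e=[10,30,20] → █
    (6,1)@(13, 3): e=[-6,42,24] → ·
    (3,2)@(7, 5): e=[54,-18,24] → ·
    (4,2)@(9, 5): e=[38,-6,28] → ·
    (5,2)@(11, 5): e=[22,6,32] → █
    (6,2)@(13, 5): e=[6,18,36] → █
    (7,2)@(15, 5): e=[-10,30,40] → ·
  covered (8 px):
    · · · █ █ · · ·
    · · · █ █ █ · ·
    · · · · · █ █ ·
    · · · · · · · █
    · · · · · · · ·

Answer: "outside"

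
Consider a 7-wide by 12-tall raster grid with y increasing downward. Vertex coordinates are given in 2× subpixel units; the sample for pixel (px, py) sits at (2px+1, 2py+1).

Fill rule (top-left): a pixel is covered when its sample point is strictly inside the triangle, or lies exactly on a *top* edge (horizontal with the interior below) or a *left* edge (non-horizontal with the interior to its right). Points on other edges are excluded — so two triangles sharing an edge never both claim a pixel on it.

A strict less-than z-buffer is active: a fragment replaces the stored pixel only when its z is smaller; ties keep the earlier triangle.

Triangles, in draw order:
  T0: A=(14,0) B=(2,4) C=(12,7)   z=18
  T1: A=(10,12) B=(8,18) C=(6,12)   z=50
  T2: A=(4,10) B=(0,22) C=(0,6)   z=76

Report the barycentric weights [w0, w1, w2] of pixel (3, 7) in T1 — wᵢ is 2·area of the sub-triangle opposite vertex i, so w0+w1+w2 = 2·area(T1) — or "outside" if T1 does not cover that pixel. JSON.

T0:
  2·area = 76  (B↔C swapped to make it positive)
  edge (14, 0)→(12, 7): d=(-2,7) right/bottom  bias=-1
  edge (12, 7)→(2, 4): d=(-10,-3) top-left  bias=+0
  edge (2, 4)→(14, 0): d=(12,-4) top-left  bias=+0
    (5,0)@(11, 1): e=[19,57,0] → #  [on edge]
    (6,0)@(13, 1): e=[5,63,8] → #
    (2,1)@(5, 3): e=[57,19,0] → #  [on edge]
    (3,1)@(7, 3): e=[43,25,8] → #
    (4,1)@(9, 3): e=[29,31,16] → #
    (2,2)@(5, 5): e=[53,-1,24] → ·
    (3,2)@(7, 5): e=[39,5,32] → #
    (6,2)@(13, 5): e=[-3,23,56] → ·
    (3,3)@(7, 7): e=[35,-15,56] → ·
    (4,3)@(9, 7): e=[21,-9,64] → ·
    (5,3)@(11, 7): e=[7,-3,72] → ·
  covered (10 px):
    · · · · · # #
    · · # # # # #
    · · · # # # ·
    · · · · · · ·
    · · · · · · ·
    · · · · · · ·
    · · · · · · ·
    · · · · · · ·
    · · · · · · ·
    · · · · · · ·
    · · · · · · ·
    · · · · · · ·
T1:
  2·area = 24
  edge (10, 12)→(8, 18): d=(-2,6) right/bottom  bias=-1
  edge (8, 18)→(6, 12): d=(-2,-6) top-left  bias=+0
  edge (6, 12)→(10, 12): d=(4,0) top-left  bias=+0
    (1,1)@(3, 3): e=[60,0,-36] → ·  [on edge]
    (6,1)@(13, 3): e=[0,60,-36] → ·  [on edge]
    (2,4)@(5, 9): e=[36,0,-12] → ·  [on edge]
    (5,4)@(11, 9): e=[0,36,-12] → ·  [on edge]
    (3,6)@(7, 13): e=[16,4,4] → #
    (4,6)@(9, 13): e=[4,16,4] → #
    (5,6)@(11, 13): e=[-8,28,4] → ·
    (3,7)@(7, 15): e=[12,0,12] → #  [on edge]
    (4,7)@(9, 15): e=[0,12,12] → ·  [on edge]
    (3,8)@(7, 17): e=[8,-4,20] → ·
    (3,10)@(7, 21): e=[0,-12,36] → ·  [on edge]
    (4,10)@(9, 21): e=[-12,0,36] → ·  [on edge]
  covered (3 px):
    · · · · · · ·
    · · · · · · ·
    · · · · · · ·
    · · · · · · ·
    · · · · · · ·
    · · · · · · ·
    · · · # # · ·
    · · · # · · ·
    · · · · · · ·
    · · · · · · ·
    · · · · · · ·
    · · · · · · ·
T2:
  2·area = 64
  edge (4, 10)→(0, 22): d=(-4,12) right/bottom  bias=-1
  edge (0, 22)→(0, 6): d=(0,-16) top-left  bias=+0
  edge (0, 6)→(4, 10): d=(4,4) right/bottom  bias=-1
    (3,0)@(7, 1): e=[0,112,-48] → ·  [on edge]
    (0,3)@(1, 7): e=[48,16,0] → ·  [on edge]
    (2,3)@(5, 7): e=[0,80,-16] → ·  [on edge]
    (0,4)@(1, 9): e=[40,16,8] → #
    (1,4)@(3, 9): e=[16,48,0] → ·  [on edge]
    (0,5)@(1, 11): e=[32,16,16] → #
    (1,5)@(3, 11): e=[8,48,8] → #
    (2,5)@(5, 11): e=[-16,80,0] → ·  [on edge]
    (0,6)@(1, 13): e=[24,16,24] → #
    (1,6)@(3, 13): e=[0,48,16] → ·  [on edge]
    (3,6)@(7, 13): e=[-48,112,0] → ·  [on edge]
    (0,7)@(1, 15): e=[16,16,32] → #
    (4,7)@(9, 15): e=[-80,144,0] → ·  [on edge]
    (5,8)@(11, 17): e=[-112,176,0] → ·  [on edge]
    (0,9)@(1, 19): e=[0,16,48] → ·  [on edge]
    (6,9)@(13, 19): e=[-144,208,0] → ·  [on edge]
  covered (6 px):
    · · · · · · ·
    · · · · · · ·
    · · · · · · ·
    · · · · · · ·
    # · · · · · ·
    # # · · · · ·
    # · · · · · ·
    # · · · · · ·
    # · · · · · ·
    · · · · · · ·
    · · · · · · ·
    · · · · · · ·

Answer: [0,12,12]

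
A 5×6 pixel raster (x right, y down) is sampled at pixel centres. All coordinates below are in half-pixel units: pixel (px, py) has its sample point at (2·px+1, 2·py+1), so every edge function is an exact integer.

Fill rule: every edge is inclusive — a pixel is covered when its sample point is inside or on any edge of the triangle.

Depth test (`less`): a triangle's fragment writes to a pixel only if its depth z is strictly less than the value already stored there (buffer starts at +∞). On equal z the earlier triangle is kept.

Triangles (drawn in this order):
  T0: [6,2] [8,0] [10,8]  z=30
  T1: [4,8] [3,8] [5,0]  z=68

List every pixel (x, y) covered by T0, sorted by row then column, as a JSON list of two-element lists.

T0:
  2·area = 20
  edge (6, 2)→(8, 0): d=(2,-2) inclusive
  edge (8, 0)→(10, 8): d=(2,8) inclusive
  edge (10, 8)→(6, 2): d=(-4,-6) inclusive
    (3,0)@(7, 1): e=[0,10,10] → X  [on edge]
    (4,0)@(9, 1): e=[4,-6,22] → .
    (2,1)@(5, 3): e=[0,30,-10] → .  [on edge]
    (3,1)@(7, 3): e=[4,14,2] → X
    (4,1)@(9, 3): e=[8,-2,14] → .
    (1,2)@(3, 5): e=[0,50,-30] → .  [on edge]
    (3,2)@(7, 5): e=[8,18,-6] → .
    (4,2)@(9, 5): e=[12,2,6] → X
    (0,3)@(1, 7): e=[0,70,-50] → .  [on edge]
    (4,3)@(9, 7): e=[16,6,-2] → .
  covered (3 px):
    . . . X .
    . . . X .
    . . . . X
    . . . . .
    . . . . .
    . . . . .
T1:
  2·area = 8
  edge (4, 8)→(3, 8): d=(-1,0) inclusive
  edge (3, 8)→(5, 0): d=(2,-8) inclusive
  edge (5, 0)→(4, 8): d=(-1,8) inclusive
  covered (0 px):
    . . . . .
    . . . . .
    . . . . .
    . . . . .
    . . . . .
    . . . . .

Final: [[3,0],[3,1],[4,2]]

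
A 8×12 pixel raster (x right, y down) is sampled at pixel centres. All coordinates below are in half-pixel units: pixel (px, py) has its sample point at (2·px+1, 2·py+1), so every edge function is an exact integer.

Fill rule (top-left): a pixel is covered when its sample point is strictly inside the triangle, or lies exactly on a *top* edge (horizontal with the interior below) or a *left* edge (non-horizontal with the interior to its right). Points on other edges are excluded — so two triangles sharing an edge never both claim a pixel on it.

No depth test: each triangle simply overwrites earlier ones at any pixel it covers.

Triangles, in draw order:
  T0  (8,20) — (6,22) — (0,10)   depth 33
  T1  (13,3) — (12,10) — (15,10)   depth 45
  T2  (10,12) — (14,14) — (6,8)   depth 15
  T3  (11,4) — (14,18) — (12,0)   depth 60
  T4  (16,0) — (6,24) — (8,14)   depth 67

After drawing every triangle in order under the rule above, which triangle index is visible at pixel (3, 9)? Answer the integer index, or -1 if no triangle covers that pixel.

T0:
  2·area = 36
  edge (8, 20)→(6, 22): d=(-2,2) right/bottom  bias=-1
  edge (6, 22)→(0, 10): d=(-6,-12) top-left  bias=+0
  edge (0, 10)→(8, 20): d=(8,10) right/bottom  bias=-1
    (7,6)@(15, 13): e=[0,162,-126] → ·  [on edge]
    (1,7)@(3, 15): e=[20,6,10] → #
    (2,7)@(5, 15): e=[16,30,-10] → ·
    (6,7)@(13, 15): e=[0,126,-90] → ·  [on edge]
    (1,8)@(3, 17): e=[16,-6,26] → ·
    (2,8)@(5, 17): e=[12,18,6] → #
    (3,8)@(7, 17): e=[8,42,-14] → ·
    (5,8)@(11, 17): e=[0,90,-54] → ·  [on edge]
    (2,9)@(5, 19): e=[8,6,22] → #
    (3,9)@(7, 19): e=[4,30,2] → #
    (4,9)@(9, 19): e=[0,54,-18] → ·  [on edge]
    (2,10)@(5, 21): e=[4,-6,38] → ·
    (3,10)@(7, 21): e=[0,18,18] → ·  [on edge]
    (2,11)@(5, 23): e=[0,-18,54] → ·  [on edge]
  covered (4 px):
    · · · · · · · ·
    · · · · · · · ·
    · · · · · · · ·
    · · · · · · · ·
    · · · · · · · ·
    · · · · · · · ·
    · · · · · · · ·
    · # · · · · · ·
    · · # · · · · ·
    · · # # · · · ·
    · · · · · · · ·
    · · · · · · · ·
T1:
  2·area = 21  (B↔C swapped to make it positive)
  edge (13, 3)→(15, 10): d=(2,7) right/bottom  bias=-1
  edge (15, 10)→(12, 10): d=(-3,0) right/bottom  bias=-1
  edge (12, 10)→(13, 3): d=(1,-7) top-left  bias=+0
    (6,1)@(13, 3): e=[0,21,0] → ·  [on edge]
    (6,2)@(13, 5): e=[4,15,2] → #
    (7,2)@(15, 5): e=[-10,15,16] → ·
    (6,3)@(13, 7): e=[8,9,4] → #
    (7,3)@(15, 7): e=[-6,9,18] → ·
    (6,4)@(13, 9): e=[12,3,6] → #
    (7,4)@(15, 9): e=[-2,3,20] → ·
    (6,5)@(13, 11): e=[16,-3,8] → ·
    (5,8)@(11, 17): e=[42,-21,0] → ·  [on edge]
  covered (3 px):
    · · · · · · · ·
    · · · · · · · ·
    · · · · · · # ·
    · · · · · · # ·
    · · · · · · # ·
    · · · · · · · ·
    · · · · · · · ·
    · · · · · · · ·
    · · · · · · · ·
    · · · · · · · ·
    · · · · · · · ·
    · · · · · · · ·
T2:
  2·area = 8  (B↔C swapped to make it positive)
  edge (10, 12)→(6, 8): d=(-4,-4) top-left  bias=+0
  edge (6, 8)→(14, 14): d=(8,6) right/bottom  bias=-1
  edge (14, 14)→(10, 12): d=(-4,-2) top-left  bias=+0
    (0,1)@(1, 3): e=[0,-10,18] → ·  [on edge]
    (1,2)@(3, 5): e=[0,-6,14] → ·  [on edge]
    (2,3)@(5, 7): e=[0,-2,10] → ·  [on edge]
    (3,4)@(7, 9): e=[0,2,6] → #  [on edge]
    (4,4)@(9, 9): e=[8,-10,10] → ·
    (3,5)@(7, 11): e=[-8,18,-2] → ·
    (4,5)@(9, 11): e=[0,6,2] → #  [on edge]
    (5,5)@(11, 11): e=[8,-6,6] → ·
    (4,6)@(9, 13): e=[-8,22,-6] → ·
    (5,6)@(11, 13): e=[0,10,-2] → ·  [on edge]
    (6,7)@(13, 15): e=[0,14,-6] → ·  [on edge]
    (7,8)@(15, 17): e=[0,18,-10] → ·  [on edge]
  covered (2 px):
    · · · · · · · ·
    · · · · · · · ·
    · · · · · · · ·
    · · · · · · · ·
    · · · # · · · ·
    · · · · # · · ·
    · · · · · · · ·
    · · · · · · · ·
    · · · · · · · ·
    · · · · · · · ·
    · · · · · · · ·
    · · · · · · · ·
T3:
  2·area = 26  (B↔C swapped to make it positive)
  edge (11, 4)→(12, 0): d=(1,-4) top-left  bias=+0
  edge (12, 0)→(14, 18): d=(2,18) right/bottom  bias=-1
  edge (14, 18)→(11, 4): d=(-3,-14) top-left  bias=+0
    (6,4)@(13, 9): e=[13,0,13] → ·  [on edge]
    (6,5)@(13, 11): e=[15,4,7] → #
    (7,5)@(15, 11): e=[23,-32,35] → ·
    (6,6)@(13, 13): e=[17,8,1] → #
    (7,6)@(15, 13): e=[25,-28,29] → ·
    (6,7)@(13, 15): e=[19,12,-5] → ·
  covered (2 px):
    · · · · · · · ·
    · · · · · · · ·
    · · · · · · · ·
    · · · · · · · ·
    · · · · · · · ·
    · · · · · · # ·
    · · · · · · # ·
    · · · · · · · ·
    · · · · · · · ·
    · · · · · · · ·
    · · · · · · · ·
    · · · · · · · ·
T4:
  2·area = 52
  edge (16, 0)→(6, 24): d=(-10,24) right/bottom  bias=-1
  edge (6, 24)→(8, 14): d=(2,-10) top-left  bias=+0
  edge (8, 14)→(16, 0): d=(8,-14) top-left  bias=+0
    (6,3)@(13, 7): e=[2,36,14] → #
    (7,3)@(15, 7): e=[-46,56,42] → ·
    (4,4)@(9, 9): e=[78,0,-26] → ·  [on edge]
    (5,4)@(11, 9): e=[30,20,2] → #
    (6,4)@(13, 9): e=[-18,40,30] → ·
    (5,5)@(11, 11): e=[10,24,18] → #
    (6,5)@(13, 11): e=[-38,44,46] → ·
    (4,6)@(9, 13): e=[38,8,6] → #
    (5,6)@(11, 13): e=[-10,28,34] → ·
    (4,7)@(9, 15): e=[18,12,22] → #
    (5,7)@(11, 15): e=[-30,32,50] → ·
    (4,8)@(9, 17): e=[-2,16,38] → ·
    (3,9)@(7, 19): e=[26,0,26] → #  [on edge]
  covered (7 px):
    · · · · · · · ·
    · · · · · · · ·
    · · · · · · · ·
    · · · · · · # ·
    · · · · · # · ·
    · · · · · # · ·
    · · · · # · · ·
    · · · · # · · ·
    · · · · · · · ·
    · · · # · · · ·
    · · · # · · · ·
    · · · · · · · ·

Z-buffer (winner per pixel, '.' = empty):
  . . . . . . . .
  . . . . . . . .
  . . . . . . 1 .
  . . . . . . 4 .
  . . . 2 . 4 1 .
  . . . . 2 4 3 .
  . . . . 4 . 3 .
  . 0 . . 4 . . .
  . . 0 . . . . .
  . . 0 4 . . . .
  . . . 4 . . . .
  . . . . . . . .

Result: 4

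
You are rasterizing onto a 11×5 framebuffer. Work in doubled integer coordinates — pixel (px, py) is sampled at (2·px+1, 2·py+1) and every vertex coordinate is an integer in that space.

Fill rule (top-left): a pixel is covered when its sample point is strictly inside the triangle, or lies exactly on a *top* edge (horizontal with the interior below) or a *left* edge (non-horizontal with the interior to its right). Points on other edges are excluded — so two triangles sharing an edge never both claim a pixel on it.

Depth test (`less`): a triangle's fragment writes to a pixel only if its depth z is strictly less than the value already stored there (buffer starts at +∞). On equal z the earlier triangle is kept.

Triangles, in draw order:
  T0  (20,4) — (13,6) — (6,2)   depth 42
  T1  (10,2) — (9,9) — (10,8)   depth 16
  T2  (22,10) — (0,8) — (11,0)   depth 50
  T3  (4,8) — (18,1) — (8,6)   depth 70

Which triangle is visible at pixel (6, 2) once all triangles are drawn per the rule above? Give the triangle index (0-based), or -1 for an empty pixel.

T0:
  2·area = 42
  edge (20, 4)→(13, 6): d=(-7,2) right/bottom  bias=-1
  edge (13, 6)→(6, 2): d=(-7,-4) top-left  bias=+0
  edge (6, 2)→(20, 4): d=(14,2) right/bottom  bias=-1
    (4,1)@(9, 3): e=[29,5,8] → X
    (5,1)@(11, 3): e=[25,13,4] → X
    (6,1)@(13, 3): e=[21,21,0] → .  [on edge]
    (4,2)@(9, 5): e=[15,-9,36] → .
    (5,2)@(11, 5): e=[11,-1,32] → .
    (6,2)@(13, 5): e=[7,7,28] → X
    (7,2)@(15, 5): e=[3,15,24] → X
    (8,2)@(17, 5): e=[-1,23,20] → .
    (6,3)@(13, 7): e=[-7,-7,56] → .
    (7,3)@(15, 7): e=[-11,1,52] → .
  covered (4 px):
    . . . . . . . . . . .
    . . . . X X . . . . .
    . . . . . . X X . . .
    . . . . . . . . . . .
    . . . . . . . . . . .
T1:
  2·area = 6  (B↔C swapped to make it positive)
  edge (10, 2)→(10, 8): d=(0,6) right/bottom  bias=-1
  edge (10, 8)→(9, 9): d=(-1,1) right/bottom  bias=-1
  edge (9, 9)→(10, 2): d=(1,-7) top-left  bias=+0
    (8,0)@(17, 1): e=[-42,0,48] → .  [on edge]
    (7,1)@(15, 3): e=[-30,0,36] → .  [on edge]
    (6,2)@(13, 5): e=[-18,0,24] → .  [on edge]
    (5,3)@(11, 7): e=[-6,0,12] → .  [on edge]
    (4,4)@(9, 9): e=[6,0,0] → .  [on edge]
  covered (0 px):
    . . . . . . . . . . .
    . . . . . . . . . . .
    . . . . . . . . . . .
    . . . . . . . . . . .
    . . . . . . . . . . .
T2:
  2·area = 198
  edge (22, 10)→(0, 8): d=(-22,-2) top-left  bias=+0
  edge (0, 8)→(11, 0): d=(11,-8) top-left  bias=+0
  edge (11, 0)→(22, 10): d=(11,10) right/bottom  bias=-1
    (5,0)@(11, 1): e=[176,11,11] → X
    (6,0)@(13, 1): e=[180,27,-9] → .
    (3,1)@(7, 3): e=[124,1,73] → X
    (4,1)@(9, 3): e=[128,17,53] → X
    (6,1)@(13, 3): e=[136,49,13] → X
    (7,1)@(15, 3): e=[140,65,-7] → .
    (2,2)@(5, 5): e=[76,7,115] → X
    (7,2)@(15, 5): e=[96,87,15] → X
    (8,2)@(17, 5): e=[100,103,-5] → .
    (1,3)@(3, 7): e=[28,13,157] → X
    (8,3)@(17, 7): e=[56,125,17] → X
    (9,3)@(19, 7): e=[60,141,-3] → .
    (5,4)@(11, 9): e=[0,99,99] → X  [on edge]
  covered (24 px):
    . . . . . X . . . . .
    . . . X X X X . . . .
    . . X X X X X X . . .
    . X X X X X X X X . .
    . . . . . X X X X X .
T3:
  degenerate (2·area = 0) — covers nothing

Z-buffer (winner per pixel, '.' = empty):
  . . . . . 2 . . . . .
  . . . 2 0 0 2 . . . .
  . . 2 2 2 2 0 0 . . .
  . 2 2 2 2 2 2 2 2 . .
  . . . . . 2 2 2 2 2 .

Result: 0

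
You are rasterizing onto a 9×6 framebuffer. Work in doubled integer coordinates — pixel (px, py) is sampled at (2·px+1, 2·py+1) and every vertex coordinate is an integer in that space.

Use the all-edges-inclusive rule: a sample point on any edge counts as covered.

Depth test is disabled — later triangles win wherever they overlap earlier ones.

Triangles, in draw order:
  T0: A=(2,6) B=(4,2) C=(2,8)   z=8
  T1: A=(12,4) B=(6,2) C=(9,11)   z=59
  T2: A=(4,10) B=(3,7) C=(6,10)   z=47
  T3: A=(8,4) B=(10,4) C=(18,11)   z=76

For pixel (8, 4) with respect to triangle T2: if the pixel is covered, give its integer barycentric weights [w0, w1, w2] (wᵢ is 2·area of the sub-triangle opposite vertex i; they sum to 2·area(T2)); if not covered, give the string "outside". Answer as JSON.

T0:
  2·area = 4
  edge (2, 6)→(4, 2): d=(2,-4) inclusive
  edge (4, 2)→(2, 8): d=(-2,6) inclusive
  edge (2, 8)→(2, 6): d=(0,-2) inclusive
    (1,2)@(3, 5): e=[2,0,2] → █  [on edge]
    (2,2)@(5, 5): e=[10,-12,6] → ·
    (1,3)@(3, 7): e=[6,-4,2] → ·
    (0,5)@(1, 11): e=[6,0,-2] → ·  [on edge]
  covered (1 px):
    · · · · · · · · ·
    · · · · · · · · ·
    · █ · · · · · · ·
    · · · · · · · · ·
    · · · · · · · · ·
    · · · · · · · · ·
T1:
  2·area = 48  (B↔C swapped to make it positive)
  edge (12, 4)→(9, 11): d=(-3,7) inclusive
  edge (9, 11)→(6, 2): d=(-3,-9) inclusive
  edge (6, 2)→(12, 4): d=(6,2) inclusive
    (1,0)@(3, 1): e=[72,-24,0] → ·  [on edge]
    (3,1)@(7, 3): e=[38,6,4] → █
    (4,1)@(9, 3): e=[24,24,0] → █  [on edge]
    (5,1)@(11, 3): e=[10,42,-4] → ·
    (3,2)@(7, 5): e=[32,0,16] → █  [on edge]
    (5,2)@(11, 5): e=[4,36,8] → █
    (6,2)@(13, 5): e=[-10,54,4] → ·
    (7,2)@(15, 5): e=[-24,72,0] → ·  [on edge]
    (3,3)@(7, 7): e=[26,-6,28] → ·
    (4,3)@(9, 7): e=[12,12,24] → █
    (5,3)@(11, 7): e=[-2,30,20] → ·
    (4,4)@(9, 9): e=[6,6,36] → █
    (4,5)@(9, 11): e=[0,0,48] → █  [on edge]
  covered (8 px):
    · · · · · · · · ·
    · · · █ █ · · · ·
    · · · █ █ █ · · ·
    · · · · █ · · · ·
    · · · · █ · · · ·
    · · · · █ · · · ·
T2:
  2·area = 6
  edge (4, 10)→(3, 7): d=(-1,-3) inclusive
  edge (3, 7)→(6, 10): d=(3,3) inclusive
  edge (6, 10)→(4, 10): d=(-2,0) inclusive
    (0,0)@(1, 1): e=[0,-12,18] → ·  [on edge]
    (0,2)@(1, 5): e=[-4,0,10] → ·  [on edge]
    (1,3)@(3, 7): e=[0,0,6] → █  [on edge]
    (2,3)@(5, 7): e=[6,-6,6] → ·
    (1,4)@(3, 9): e=[-2,6,2] → ·
    (2,4)@(5, 9): e=[4,0,2] → █  [on edge]
    (3,4)@(7, 9): e=[10,-6,2] → ·
    (2,5)@(5, 11): e=[2,6,-2] → ·
    (3,5)@(7, 11): e=[8,0,-2] → ·  [on edge]
  covered (2 px):
    · · · · · · · · ·
    · · · · · · · · ·
    · · · · · · · · ·
    · █ · · · · · · ·
    · · █ · · · · · ·
    · · · · · · · · ·
T3:
  2·area = 14
  edge (8, 4)→(10, 4): d=(2,0) inclusive
  edge (10, 4)→(18, 11): d=(8,7) inclusive
  edge (18, 11)→(8, 4): d=(-10,-7) inclusive
    (5,2)@(11, 5): e=[2,1,11] → █
    (6,2)@(13, 5): e=[2,-13,25] → ·
    (5,3)@(11, 7): e=[6,17,-9] → ·
    (6,3)@(13, 7): e=[6,3,5] → █
    (7,3)@(15, 7): e=[6,-11,19] → ·
    (6,4)@(13, 9): e=[10,19,-15] → ·
  covered (2 px):
    · · · · · · · · ·
    · · · · · · · · ·
    · · · · · █ · · ·
    · · · · · · █ · ·
    · · · · · · · · ·
    · · · · · · · · ·

Result: "outside"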